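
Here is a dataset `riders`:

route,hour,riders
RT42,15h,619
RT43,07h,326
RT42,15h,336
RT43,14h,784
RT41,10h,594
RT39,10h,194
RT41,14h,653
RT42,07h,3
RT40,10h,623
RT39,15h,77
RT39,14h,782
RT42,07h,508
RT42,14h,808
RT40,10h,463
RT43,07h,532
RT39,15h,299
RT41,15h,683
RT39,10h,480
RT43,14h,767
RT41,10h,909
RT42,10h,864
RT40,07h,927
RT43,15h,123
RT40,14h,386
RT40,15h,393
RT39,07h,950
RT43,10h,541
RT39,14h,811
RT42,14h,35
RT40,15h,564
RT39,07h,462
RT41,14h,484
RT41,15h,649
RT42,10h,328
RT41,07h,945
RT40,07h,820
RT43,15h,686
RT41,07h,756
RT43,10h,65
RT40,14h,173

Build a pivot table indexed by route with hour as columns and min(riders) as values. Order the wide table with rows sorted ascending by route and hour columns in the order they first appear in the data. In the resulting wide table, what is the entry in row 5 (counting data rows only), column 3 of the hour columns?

767

With rows sorted ascending by route, row 5 is route=RT43. hour columns in first-appearance order: 15h, 07h, 14h, 10h; column 3 is 14h.
Long rows with route=RT43, hour=14h: min(784, 767) = 767.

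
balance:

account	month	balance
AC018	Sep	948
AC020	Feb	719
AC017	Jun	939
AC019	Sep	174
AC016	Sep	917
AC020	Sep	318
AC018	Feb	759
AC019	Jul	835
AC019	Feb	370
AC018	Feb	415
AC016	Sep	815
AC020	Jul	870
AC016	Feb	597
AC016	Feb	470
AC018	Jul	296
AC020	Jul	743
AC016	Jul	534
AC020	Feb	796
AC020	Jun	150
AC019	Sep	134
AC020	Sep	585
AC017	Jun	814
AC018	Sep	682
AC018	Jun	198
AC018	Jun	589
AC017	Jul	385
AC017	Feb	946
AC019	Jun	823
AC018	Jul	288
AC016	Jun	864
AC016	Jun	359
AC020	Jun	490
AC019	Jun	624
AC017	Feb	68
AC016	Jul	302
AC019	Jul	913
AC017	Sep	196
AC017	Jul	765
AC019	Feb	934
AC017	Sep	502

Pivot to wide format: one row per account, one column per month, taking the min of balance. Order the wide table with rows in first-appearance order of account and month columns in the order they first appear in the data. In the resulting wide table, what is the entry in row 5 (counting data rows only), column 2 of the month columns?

With rows in first-appearance order of account, row 5 is account=AC016. month columns in first-appearance order: Sep, Feb, Jun, Jul; column 2 is Feb.
Long rows with account=AC016, month=Feb: min(597, 470) = 470.

470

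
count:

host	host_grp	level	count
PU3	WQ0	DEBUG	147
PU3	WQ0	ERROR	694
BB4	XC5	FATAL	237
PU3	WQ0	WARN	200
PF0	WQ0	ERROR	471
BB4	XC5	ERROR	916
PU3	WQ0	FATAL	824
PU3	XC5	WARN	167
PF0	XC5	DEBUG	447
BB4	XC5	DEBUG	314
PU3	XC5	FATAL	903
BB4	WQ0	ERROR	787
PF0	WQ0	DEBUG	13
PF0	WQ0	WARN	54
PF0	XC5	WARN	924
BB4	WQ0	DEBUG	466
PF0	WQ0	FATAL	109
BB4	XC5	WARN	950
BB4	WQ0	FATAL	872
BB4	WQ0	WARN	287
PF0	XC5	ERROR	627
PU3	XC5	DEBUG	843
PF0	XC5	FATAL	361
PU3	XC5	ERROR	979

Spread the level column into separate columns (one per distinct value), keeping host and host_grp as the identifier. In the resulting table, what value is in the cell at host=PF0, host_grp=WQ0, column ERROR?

Wide layout: rows indexed by host and host_grp, columns are the 4 distinct level values (DEBUG, ERROR, FATAL, WARN).
Cell (host=PF0, host_grp=WQ0, level=ERROR) draws from the long row where host=PF0, host_grp=WQ0 and level=ERROR, which has count=471.

471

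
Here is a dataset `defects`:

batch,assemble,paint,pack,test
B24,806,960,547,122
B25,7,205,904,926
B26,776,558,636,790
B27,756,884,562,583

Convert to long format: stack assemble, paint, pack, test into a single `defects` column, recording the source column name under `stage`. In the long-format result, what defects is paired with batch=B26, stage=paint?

558

Unpivoting turns each (batch, wide-column) pair into one long row.
The wide cell at row B26, column paint holds 558, so the long row (B26, paint) has defects=558.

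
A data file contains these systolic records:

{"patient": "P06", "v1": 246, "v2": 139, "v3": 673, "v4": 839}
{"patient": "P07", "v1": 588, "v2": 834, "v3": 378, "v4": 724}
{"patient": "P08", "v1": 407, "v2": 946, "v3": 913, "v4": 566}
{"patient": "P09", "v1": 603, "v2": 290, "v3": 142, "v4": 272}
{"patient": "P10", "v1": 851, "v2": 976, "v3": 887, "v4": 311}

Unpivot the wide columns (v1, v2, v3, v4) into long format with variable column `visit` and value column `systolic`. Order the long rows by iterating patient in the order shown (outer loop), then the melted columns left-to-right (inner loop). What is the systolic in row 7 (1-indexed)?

20 rows total (5 × 4). Row 7: index ⌊(7-1)/4⌋ = 1 into patient → P07; (7-1) mod 4 = 2 into the melted columns → v3.
So row 7 is (P07, v3, 378); systolic = 378.

378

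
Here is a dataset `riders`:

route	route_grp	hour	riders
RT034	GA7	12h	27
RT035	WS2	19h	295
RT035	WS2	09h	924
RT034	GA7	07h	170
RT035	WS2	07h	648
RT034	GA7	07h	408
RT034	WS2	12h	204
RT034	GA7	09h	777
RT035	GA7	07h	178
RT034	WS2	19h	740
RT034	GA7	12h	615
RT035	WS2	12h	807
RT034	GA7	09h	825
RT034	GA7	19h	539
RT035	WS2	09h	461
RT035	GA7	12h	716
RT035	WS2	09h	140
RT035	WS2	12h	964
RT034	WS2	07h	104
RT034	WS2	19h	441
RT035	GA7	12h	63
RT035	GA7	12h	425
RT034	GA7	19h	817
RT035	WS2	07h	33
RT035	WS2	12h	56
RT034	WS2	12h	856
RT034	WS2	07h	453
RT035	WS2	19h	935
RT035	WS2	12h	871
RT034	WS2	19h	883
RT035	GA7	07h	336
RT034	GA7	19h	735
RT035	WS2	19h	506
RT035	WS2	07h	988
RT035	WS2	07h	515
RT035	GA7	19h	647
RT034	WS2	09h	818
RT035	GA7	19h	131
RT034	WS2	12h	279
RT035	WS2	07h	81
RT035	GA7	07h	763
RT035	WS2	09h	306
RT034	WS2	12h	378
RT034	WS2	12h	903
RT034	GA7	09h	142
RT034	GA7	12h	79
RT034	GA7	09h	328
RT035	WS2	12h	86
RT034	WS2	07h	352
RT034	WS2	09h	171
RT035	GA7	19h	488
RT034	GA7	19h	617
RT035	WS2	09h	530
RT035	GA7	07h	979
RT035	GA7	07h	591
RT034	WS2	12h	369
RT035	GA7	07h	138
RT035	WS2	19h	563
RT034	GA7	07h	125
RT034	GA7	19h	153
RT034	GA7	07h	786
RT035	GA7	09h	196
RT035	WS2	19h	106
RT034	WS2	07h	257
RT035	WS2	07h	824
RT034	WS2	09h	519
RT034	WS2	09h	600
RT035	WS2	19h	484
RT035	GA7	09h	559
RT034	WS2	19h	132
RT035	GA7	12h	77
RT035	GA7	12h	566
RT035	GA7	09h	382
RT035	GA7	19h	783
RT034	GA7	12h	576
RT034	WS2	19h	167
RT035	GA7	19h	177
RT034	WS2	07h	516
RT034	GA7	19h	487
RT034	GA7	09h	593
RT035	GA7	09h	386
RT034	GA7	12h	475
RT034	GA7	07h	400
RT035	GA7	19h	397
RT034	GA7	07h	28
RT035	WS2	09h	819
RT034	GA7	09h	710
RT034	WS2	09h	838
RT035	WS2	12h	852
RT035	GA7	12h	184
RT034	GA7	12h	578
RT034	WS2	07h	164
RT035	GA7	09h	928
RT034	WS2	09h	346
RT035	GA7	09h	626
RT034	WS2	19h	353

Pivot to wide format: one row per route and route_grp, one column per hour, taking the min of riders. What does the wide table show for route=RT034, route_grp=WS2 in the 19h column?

132

Rows with route=RT034, route_grp=WS2 and hour=19h: riders values are 740, 441, 883, 132, 167, 353.
min(740, 441, 883, 132, 167, 353) = 132.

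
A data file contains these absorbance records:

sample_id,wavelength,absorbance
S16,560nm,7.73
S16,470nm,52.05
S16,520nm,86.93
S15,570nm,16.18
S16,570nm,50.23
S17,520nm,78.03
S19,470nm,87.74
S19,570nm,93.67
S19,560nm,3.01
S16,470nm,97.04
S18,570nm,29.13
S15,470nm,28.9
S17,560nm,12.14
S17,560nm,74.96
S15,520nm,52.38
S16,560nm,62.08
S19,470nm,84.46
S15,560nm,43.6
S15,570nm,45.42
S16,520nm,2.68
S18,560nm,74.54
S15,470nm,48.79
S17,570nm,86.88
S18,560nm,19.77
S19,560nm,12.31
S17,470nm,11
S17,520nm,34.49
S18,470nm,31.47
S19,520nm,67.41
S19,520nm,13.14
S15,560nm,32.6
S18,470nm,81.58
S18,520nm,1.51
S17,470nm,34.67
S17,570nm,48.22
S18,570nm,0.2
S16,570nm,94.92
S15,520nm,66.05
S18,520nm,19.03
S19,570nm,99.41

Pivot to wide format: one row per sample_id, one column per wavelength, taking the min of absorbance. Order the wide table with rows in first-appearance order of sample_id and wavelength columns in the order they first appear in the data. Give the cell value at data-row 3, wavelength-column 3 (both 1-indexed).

34.49

With rows in first-appearance order of sample_id, row 3 is sample_id=S17. wavelength columns in first-appearance order: 560nm, 470nm, 520nm, 570nm; column 3 is 520nm.
Long rows with sample_id=S17, wavelength=520nm: min(78.03, 34.49) = 34.49.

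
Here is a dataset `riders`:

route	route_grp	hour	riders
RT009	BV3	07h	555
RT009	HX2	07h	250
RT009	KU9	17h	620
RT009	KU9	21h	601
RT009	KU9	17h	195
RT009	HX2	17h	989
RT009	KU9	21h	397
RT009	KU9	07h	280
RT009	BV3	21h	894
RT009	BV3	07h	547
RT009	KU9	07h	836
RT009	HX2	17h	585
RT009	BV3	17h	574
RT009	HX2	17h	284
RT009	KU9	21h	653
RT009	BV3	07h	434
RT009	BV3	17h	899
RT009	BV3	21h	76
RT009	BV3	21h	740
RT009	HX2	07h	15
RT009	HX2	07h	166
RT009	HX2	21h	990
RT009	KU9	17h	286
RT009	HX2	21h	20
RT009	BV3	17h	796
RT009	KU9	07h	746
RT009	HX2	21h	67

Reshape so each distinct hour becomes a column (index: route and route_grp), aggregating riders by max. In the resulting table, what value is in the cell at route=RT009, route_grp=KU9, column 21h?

653

Rows with route=RT009, route_grp=KU9 and hour=21h: riders values are 601, 397, 653.
max(601, 397, 653) = 653.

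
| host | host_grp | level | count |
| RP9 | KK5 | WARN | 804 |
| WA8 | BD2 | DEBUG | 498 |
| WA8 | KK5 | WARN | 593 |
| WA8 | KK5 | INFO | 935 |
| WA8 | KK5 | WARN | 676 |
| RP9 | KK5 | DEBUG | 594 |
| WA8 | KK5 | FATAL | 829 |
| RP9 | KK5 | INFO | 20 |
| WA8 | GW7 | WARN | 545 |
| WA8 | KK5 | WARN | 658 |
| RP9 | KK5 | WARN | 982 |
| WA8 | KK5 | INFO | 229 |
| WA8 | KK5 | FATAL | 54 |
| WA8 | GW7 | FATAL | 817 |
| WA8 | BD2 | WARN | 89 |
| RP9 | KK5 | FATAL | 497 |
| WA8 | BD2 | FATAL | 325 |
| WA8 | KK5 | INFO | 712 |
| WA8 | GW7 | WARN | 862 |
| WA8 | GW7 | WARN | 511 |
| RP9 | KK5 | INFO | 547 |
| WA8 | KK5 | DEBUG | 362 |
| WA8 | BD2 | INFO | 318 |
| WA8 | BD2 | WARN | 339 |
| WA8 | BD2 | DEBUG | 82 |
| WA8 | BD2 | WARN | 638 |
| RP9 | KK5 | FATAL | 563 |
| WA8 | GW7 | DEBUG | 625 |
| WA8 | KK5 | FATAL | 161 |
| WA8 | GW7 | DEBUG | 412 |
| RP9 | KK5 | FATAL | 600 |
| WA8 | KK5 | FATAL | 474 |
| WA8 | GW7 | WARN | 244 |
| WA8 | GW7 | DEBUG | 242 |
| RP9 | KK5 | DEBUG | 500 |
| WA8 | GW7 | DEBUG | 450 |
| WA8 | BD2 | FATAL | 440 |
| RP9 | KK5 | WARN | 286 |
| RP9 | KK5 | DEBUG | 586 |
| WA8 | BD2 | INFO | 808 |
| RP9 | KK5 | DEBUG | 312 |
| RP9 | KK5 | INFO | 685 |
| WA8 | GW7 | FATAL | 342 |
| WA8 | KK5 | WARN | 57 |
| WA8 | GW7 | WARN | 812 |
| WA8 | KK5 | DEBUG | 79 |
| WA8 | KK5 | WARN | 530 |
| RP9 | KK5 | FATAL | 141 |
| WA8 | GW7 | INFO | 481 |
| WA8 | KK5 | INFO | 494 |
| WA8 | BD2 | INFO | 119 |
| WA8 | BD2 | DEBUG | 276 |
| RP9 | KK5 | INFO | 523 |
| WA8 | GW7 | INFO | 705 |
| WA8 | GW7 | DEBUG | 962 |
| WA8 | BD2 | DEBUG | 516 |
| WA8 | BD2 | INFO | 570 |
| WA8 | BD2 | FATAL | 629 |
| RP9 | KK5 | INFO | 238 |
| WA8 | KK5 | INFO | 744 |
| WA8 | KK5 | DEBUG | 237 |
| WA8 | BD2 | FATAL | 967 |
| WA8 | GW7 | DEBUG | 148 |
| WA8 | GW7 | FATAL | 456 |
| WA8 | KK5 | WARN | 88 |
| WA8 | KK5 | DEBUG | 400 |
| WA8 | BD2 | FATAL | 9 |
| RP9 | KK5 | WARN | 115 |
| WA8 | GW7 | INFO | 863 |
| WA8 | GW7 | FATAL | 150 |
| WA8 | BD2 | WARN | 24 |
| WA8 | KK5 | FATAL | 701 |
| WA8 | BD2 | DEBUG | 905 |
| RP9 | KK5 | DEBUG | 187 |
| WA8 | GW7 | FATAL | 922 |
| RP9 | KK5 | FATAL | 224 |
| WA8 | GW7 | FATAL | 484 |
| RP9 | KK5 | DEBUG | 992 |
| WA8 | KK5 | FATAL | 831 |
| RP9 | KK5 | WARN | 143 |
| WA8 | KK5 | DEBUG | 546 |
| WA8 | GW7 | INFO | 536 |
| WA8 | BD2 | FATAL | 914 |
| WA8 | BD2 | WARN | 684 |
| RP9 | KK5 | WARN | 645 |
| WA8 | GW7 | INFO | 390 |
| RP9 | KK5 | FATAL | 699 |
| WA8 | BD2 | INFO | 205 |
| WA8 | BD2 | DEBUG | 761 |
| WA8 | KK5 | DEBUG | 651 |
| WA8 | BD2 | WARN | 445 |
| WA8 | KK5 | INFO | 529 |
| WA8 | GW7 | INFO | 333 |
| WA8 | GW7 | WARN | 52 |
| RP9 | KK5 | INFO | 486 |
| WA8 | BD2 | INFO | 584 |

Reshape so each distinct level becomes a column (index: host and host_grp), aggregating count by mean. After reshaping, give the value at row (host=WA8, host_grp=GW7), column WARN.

504.33

Rows with host=WA8, host_grp=GW7 and level=WARN: count values are 545, 862, 511, 244, 812, 52.
(545 + 862 + 511 + 244 + 812 + 52) / 6 = 504.33.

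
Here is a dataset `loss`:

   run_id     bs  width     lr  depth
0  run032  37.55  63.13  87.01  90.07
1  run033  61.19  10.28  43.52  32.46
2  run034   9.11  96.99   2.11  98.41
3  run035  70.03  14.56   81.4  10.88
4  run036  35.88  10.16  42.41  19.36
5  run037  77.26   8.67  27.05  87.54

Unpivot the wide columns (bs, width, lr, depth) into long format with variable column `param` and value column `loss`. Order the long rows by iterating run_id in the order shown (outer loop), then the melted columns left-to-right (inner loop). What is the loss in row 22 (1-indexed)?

8.67

24 rows total (6 × 4). Row 22: index ⌊(22-1)/4⌋ = 5 into run_id → run037; (22-1) mod 4 = 1 into the melted columns → width.
So row 22 is (run037, width, 8.67); loss = 8.67.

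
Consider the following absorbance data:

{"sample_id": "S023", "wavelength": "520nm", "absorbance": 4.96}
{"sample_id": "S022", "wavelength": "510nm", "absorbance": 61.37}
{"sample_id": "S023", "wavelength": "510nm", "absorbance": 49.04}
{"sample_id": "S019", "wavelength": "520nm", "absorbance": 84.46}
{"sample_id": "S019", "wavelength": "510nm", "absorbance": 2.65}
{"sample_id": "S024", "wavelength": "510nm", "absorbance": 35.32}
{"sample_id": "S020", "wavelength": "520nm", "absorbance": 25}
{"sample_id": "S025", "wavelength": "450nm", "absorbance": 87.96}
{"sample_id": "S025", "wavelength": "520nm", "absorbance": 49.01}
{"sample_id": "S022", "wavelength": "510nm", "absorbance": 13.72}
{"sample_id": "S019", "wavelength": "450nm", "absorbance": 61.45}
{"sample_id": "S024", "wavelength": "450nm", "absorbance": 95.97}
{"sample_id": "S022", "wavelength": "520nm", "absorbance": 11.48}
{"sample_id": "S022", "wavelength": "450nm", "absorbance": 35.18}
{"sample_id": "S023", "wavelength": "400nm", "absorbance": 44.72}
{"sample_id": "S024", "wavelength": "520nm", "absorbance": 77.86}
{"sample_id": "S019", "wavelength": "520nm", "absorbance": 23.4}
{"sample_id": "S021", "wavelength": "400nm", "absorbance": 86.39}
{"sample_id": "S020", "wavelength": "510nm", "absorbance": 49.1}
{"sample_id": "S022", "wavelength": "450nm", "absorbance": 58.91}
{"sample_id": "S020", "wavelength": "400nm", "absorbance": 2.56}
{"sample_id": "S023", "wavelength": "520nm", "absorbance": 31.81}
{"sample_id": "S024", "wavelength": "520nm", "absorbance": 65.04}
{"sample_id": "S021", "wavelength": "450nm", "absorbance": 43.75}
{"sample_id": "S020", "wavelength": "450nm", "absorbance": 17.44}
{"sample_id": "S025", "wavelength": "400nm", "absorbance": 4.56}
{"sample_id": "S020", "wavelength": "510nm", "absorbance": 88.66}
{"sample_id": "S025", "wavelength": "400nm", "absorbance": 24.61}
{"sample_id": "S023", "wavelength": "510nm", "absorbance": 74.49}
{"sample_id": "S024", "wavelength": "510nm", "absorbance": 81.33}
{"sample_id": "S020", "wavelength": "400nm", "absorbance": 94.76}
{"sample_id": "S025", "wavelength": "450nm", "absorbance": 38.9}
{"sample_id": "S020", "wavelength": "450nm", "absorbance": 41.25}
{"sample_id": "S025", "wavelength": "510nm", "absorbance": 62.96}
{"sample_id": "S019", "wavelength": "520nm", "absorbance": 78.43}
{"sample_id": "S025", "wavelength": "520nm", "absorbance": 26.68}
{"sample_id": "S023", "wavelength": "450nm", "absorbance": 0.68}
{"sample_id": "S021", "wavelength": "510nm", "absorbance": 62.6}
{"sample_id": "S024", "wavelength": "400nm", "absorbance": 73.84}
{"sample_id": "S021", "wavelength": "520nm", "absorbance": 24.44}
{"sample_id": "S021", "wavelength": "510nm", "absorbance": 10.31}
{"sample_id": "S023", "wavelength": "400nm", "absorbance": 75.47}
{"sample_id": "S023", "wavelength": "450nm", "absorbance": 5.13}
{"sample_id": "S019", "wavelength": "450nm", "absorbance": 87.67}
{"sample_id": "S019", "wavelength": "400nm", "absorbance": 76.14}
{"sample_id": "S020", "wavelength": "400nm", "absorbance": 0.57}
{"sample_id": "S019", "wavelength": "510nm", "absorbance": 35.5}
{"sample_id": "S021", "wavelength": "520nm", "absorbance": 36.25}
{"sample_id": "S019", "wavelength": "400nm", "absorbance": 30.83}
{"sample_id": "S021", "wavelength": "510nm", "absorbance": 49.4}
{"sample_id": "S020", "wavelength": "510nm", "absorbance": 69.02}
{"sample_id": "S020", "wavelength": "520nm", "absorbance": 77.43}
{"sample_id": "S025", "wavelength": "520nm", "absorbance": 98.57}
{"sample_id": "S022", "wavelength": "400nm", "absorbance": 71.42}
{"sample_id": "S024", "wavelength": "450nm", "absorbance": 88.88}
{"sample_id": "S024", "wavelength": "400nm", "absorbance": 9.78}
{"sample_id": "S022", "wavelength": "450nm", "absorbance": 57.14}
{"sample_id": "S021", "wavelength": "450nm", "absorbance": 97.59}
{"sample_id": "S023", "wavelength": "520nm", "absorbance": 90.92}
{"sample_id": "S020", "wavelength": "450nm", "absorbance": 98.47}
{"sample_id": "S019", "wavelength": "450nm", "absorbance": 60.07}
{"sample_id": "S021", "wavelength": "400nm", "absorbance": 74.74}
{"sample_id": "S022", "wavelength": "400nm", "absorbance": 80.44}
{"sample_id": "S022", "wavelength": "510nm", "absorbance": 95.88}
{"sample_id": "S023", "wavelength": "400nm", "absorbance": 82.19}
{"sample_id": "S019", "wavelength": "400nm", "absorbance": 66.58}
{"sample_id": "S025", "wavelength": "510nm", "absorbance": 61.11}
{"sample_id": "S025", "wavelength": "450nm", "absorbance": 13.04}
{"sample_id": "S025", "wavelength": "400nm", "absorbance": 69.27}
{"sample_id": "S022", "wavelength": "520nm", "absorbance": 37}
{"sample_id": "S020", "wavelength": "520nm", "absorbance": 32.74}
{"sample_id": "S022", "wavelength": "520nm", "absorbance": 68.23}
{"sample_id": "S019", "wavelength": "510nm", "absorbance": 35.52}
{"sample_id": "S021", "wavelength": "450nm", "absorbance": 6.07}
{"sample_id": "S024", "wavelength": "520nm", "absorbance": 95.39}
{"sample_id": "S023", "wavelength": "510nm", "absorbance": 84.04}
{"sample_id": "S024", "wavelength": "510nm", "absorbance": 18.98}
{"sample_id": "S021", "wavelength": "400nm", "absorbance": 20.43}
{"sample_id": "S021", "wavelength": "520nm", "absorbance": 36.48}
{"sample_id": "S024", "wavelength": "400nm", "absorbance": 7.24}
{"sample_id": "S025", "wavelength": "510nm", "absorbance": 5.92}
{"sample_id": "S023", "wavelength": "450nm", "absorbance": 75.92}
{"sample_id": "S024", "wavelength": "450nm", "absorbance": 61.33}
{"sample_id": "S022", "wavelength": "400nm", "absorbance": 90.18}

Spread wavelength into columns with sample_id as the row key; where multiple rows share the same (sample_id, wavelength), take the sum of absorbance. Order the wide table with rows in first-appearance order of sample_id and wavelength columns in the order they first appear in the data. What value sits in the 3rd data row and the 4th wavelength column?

173.55

With rows in first-appearance order of sample_id, row 3 is sample_id=S019. wavelength columns in first-appearance order: 520nm, 510nm, 450nm, 400nm; column 4 is 400nm.
Long rows with sample_id=S019, wavelength=400nm: 76.14 + 30.83 + 66.58 = 173.55.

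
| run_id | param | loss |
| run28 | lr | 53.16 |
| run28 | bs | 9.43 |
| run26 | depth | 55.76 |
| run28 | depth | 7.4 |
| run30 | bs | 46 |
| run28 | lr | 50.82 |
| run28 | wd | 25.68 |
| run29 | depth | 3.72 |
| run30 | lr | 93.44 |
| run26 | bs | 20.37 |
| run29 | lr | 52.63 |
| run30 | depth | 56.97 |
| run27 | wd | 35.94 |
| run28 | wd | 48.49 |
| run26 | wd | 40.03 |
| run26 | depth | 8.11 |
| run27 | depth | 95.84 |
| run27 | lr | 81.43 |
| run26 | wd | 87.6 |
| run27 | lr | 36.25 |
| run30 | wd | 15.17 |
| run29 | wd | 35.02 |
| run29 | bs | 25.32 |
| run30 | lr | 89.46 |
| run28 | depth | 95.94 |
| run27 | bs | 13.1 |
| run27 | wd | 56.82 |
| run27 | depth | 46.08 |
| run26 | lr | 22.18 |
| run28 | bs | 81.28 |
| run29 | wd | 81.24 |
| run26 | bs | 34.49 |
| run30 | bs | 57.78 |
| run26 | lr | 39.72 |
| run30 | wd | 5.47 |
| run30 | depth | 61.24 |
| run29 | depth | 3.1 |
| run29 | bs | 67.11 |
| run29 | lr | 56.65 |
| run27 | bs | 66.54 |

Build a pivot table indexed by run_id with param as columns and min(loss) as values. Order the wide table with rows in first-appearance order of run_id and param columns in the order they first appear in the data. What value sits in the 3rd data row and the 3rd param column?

56.97

With rows in first-appearance order of run_id, row 3 is run_id=run30. param columns in first-appearance order: lr, bs, depth, wd; column 3 is depth.
Long rows with run_id=run30, param=depth: min(56.97, 61.24) = 56.97.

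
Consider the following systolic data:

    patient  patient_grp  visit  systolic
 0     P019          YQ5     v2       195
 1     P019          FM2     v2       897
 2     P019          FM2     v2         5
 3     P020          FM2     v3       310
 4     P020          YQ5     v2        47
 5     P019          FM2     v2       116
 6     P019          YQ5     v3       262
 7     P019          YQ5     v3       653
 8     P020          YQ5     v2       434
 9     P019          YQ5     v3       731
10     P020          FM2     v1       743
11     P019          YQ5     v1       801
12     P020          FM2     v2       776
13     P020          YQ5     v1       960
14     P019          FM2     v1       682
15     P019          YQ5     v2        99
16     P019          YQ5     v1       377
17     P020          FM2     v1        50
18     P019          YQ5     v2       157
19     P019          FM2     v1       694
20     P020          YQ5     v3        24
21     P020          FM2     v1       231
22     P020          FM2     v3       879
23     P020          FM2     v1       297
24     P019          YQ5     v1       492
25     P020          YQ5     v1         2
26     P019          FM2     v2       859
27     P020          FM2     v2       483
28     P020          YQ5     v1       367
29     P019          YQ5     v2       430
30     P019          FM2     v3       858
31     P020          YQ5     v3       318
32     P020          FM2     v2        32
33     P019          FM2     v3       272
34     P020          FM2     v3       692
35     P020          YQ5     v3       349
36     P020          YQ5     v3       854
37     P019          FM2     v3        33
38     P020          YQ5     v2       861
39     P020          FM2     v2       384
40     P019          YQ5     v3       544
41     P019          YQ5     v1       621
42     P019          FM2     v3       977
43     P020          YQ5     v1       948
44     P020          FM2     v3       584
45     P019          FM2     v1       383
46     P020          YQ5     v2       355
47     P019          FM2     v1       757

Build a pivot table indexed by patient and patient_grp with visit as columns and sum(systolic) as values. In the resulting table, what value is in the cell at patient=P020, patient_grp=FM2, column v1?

1321

Rows with patient=P020, patient_grp=FM2 and visit=v1: systolic values are 743, 50, 231, 297.
743 + 50 + 231 + 297 = 1321.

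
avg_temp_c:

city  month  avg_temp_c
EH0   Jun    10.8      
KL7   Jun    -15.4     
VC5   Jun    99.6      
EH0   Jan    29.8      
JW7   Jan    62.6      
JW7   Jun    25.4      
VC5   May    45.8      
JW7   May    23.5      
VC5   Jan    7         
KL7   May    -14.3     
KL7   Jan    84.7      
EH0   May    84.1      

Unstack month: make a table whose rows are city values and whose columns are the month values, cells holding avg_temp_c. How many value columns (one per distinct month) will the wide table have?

3

3 distinct month values: May, Jun, Jan.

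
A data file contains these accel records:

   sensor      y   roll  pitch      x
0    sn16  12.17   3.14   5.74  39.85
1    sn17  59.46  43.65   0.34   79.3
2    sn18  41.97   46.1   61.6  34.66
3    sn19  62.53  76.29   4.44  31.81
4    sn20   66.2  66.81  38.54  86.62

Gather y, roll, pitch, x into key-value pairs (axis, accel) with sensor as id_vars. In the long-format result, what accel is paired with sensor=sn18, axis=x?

Unpivoting turns each (sensor, wide-column) pair into one long row.
The wide cell at row sn18, column x holds 34.66, so the long row (sn18, x) has accel=34.66.

34.66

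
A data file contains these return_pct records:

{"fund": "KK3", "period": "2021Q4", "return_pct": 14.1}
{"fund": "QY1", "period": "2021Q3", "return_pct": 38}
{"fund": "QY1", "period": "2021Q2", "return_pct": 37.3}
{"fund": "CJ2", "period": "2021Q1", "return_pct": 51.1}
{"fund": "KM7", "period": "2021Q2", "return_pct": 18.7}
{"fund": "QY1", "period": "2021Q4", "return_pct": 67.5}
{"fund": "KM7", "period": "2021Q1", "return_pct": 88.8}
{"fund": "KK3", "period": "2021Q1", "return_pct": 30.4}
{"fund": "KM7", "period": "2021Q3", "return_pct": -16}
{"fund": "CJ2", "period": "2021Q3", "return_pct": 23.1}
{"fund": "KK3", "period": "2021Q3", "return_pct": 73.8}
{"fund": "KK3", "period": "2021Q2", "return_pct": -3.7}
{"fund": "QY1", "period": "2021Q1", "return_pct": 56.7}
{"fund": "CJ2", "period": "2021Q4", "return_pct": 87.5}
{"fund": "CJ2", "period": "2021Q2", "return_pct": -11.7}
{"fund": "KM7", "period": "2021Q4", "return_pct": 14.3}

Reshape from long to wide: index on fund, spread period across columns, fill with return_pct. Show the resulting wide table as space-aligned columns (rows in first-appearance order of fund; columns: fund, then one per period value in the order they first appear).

fund  2021Q4  2021Q3  2021Q2  2021Q1
KK3   14.1    73.8    -3.7    30.4  
QY1   67.5    38      37.3    56.7  
CJ2   87.5    23.1    -11.7   51.1  
KM7   14.3    -16     18.7    88.8  

Columns: fund plus the 4 distinct period values (2021Q4, 2021Q3, 2021Q2, 2021Q1).
For example, row KK3 column 2021Q4 takes return_pct=14.1 from the long row (KK3, 2021Q4).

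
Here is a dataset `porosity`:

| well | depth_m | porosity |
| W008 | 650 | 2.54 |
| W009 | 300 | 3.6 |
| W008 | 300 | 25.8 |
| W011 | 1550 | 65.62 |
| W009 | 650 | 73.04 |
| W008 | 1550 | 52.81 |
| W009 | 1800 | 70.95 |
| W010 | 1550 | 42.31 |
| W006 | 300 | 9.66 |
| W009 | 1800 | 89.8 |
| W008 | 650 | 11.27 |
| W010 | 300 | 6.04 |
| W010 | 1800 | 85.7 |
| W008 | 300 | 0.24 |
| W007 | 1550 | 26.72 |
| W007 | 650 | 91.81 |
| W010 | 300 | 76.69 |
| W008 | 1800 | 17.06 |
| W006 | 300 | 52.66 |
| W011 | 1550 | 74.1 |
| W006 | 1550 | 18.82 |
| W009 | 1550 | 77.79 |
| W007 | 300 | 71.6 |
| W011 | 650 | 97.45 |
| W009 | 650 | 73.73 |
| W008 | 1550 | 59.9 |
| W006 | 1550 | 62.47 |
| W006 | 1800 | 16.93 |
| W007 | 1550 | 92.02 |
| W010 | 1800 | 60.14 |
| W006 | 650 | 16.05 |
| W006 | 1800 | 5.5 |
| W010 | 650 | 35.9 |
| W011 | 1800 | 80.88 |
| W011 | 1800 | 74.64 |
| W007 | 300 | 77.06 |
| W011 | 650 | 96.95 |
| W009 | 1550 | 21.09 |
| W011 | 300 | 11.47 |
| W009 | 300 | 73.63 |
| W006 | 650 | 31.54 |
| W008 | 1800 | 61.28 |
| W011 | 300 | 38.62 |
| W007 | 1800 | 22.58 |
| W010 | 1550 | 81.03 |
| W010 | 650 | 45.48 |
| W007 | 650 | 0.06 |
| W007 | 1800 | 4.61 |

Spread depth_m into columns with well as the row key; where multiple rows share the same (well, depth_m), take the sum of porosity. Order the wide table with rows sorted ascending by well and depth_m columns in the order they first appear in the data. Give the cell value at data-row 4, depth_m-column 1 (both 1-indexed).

With rows sorted ascending by well, row 4 is well=W009. depth_m columns in first-appearance order: 650, 300, 1550, 1800; column 1 is 650.
Long rows with well=W009, depth_m=650: 73.04 + 73.73 = 146.77.

146.77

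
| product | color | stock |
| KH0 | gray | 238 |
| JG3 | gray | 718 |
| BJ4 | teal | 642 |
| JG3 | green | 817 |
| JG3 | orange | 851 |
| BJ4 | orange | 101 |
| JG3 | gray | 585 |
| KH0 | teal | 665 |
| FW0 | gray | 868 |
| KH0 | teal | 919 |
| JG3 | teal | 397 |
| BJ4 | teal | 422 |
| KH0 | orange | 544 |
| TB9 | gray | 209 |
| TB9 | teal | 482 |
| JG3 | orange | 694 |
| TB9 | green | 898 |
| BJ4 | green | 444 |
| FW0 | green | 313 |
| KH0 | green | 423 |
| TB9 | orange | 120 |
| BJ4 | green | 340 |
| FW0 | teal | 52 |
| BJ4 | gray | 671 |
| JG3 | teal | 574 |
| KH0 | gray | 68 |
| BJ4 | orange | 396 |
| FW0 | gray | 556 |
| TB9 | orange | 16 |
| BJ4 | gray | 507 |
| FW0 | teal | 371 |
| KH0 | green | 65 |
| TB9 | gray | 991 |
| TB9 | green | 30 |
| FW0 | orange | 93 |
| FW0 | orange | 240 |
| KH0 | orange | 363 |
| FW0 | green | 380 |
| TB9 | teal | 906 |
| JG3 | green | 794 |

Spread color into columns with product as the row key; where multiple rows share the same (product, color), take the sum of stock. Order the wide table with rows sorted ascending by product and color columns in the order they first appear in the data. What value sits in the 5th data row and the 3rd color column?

928

With rows sorted ascending by product, row 5 is product=TB9. color columns in first-appearance order: gray, teal, green, orange; column 3 is green.
Long rows with product=TB9, color=green: 898 + 30 = 928.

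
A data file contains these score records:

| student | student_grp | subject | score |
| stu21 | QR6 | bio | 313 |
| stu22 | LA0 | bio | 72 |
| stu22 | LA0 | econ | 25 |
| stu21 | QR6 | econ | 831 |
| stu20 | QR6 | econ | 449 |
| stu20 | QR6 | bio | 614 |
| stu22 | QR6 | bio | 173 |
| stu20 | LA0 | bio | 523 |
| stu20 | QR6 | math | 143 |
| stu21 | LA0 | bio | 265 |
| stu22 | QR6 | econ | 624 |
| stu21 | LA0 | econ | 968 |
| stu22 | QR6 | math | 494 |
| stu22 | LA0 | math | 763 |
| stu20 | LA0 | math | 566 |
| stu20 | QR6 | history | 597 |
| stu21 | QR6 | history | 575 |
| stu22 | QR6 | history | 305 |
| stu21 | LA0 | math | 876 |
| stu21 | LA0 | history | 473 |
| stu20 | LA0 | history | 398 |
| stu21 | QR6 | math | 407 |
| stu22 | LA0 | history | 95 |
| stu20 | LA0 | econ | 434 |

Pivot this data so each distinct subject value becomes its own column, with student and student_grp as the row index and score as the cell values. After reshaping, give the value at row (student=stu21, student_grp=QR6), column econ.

Wide layout: rows indexed by student and student_grp, columns are the 4 distinct subject values (bio, econ, math, history).
Cell (student=stu21, student_grp=QR6, subject=econ) draws from the long row where student=stu21, student_grp=QR6 and subject=econ, which has score=831.

831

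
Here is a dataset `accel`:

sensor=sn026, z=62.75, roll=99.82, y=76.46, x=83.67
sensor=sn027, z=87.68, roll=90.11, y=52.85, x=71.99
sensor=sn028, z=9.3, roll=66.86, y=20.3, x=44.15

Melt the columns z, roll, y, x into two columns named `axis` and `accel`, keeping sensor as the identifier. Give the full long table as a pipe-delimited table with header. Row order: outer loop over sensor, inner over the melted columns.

| sensor | axis | accel |
| sn026 | z | 62.75 |
| sn026 | roll | 99.82 |
| sn026 | y | 76.46 |
| sn026 | x | 83.67 |
| sn027 | z | 87.68 |
| sn027 | roll | 90.11 |
| sn027 | y | 52.85 |
| sn027 | x | 71.99 |
| sn028 | z | 9.3 |
| sn028 | roll | 66.86 |
| sn028 | y | 20.3 |
| sn028 | x | 44.15 |

Each (sensor, column) pair becomes one row: 3 × 4 = 12 rows.
For example, (sn026, z) → accel=62.75.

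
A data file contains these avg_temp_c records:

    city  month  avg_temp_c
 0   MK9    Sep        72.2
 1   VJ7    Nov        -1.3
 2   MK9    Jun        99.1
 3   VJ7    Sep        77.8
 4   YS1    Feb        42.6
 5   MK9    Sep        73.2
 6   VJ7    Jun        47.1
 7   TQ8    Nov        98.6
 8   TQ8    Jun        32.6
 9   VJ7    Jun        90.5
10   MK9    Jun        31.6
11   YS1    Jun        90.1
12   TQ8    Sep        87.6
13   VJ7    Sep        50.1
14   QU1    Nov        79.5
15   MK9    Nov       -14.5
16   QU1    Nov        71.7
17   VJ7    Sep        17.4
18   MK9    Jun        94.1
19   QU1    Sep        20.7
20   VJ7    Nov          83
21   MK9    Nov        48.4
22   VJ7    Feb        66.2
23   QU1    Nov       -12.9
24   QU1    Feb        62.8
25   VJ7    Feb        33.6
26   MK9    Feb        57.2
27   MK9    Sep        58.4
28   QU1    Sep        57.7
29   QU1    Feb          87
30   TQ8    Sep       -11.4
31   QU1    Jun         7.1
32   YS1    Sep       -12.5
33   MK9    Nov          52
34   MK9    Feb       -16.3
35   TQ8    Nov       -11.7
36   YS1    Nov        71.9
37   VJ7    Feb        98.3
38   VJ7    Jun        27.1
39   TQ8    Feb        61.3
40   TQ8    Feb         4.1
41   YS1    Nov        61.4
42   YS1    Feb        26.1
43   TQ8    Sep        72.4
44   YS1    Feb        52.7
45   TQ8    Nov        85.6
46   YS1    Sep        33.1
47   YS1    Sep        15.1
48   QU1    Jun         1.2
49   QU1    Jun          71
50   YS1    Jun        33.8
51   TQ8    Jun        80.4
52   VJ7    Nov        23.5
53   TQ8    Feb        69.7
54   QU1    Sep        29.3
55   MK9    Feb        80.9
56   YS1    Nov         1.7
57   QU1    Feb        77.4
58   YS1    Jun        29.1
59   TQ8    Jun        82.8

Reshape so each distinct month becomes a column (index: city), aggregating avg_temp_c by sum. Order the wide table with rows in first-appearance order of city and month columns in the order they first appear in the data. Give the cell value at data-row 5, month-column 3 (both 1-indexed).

With rows in first-appearance order of city, row 5 is city=QU1. month columns in first-appearance order: Sep, Nov, Jun, Feb; column 3 is Jun.
Long rows with city=QU1, month=Jun: 7.1 + 1.2 + 71 = 79.3.

79.3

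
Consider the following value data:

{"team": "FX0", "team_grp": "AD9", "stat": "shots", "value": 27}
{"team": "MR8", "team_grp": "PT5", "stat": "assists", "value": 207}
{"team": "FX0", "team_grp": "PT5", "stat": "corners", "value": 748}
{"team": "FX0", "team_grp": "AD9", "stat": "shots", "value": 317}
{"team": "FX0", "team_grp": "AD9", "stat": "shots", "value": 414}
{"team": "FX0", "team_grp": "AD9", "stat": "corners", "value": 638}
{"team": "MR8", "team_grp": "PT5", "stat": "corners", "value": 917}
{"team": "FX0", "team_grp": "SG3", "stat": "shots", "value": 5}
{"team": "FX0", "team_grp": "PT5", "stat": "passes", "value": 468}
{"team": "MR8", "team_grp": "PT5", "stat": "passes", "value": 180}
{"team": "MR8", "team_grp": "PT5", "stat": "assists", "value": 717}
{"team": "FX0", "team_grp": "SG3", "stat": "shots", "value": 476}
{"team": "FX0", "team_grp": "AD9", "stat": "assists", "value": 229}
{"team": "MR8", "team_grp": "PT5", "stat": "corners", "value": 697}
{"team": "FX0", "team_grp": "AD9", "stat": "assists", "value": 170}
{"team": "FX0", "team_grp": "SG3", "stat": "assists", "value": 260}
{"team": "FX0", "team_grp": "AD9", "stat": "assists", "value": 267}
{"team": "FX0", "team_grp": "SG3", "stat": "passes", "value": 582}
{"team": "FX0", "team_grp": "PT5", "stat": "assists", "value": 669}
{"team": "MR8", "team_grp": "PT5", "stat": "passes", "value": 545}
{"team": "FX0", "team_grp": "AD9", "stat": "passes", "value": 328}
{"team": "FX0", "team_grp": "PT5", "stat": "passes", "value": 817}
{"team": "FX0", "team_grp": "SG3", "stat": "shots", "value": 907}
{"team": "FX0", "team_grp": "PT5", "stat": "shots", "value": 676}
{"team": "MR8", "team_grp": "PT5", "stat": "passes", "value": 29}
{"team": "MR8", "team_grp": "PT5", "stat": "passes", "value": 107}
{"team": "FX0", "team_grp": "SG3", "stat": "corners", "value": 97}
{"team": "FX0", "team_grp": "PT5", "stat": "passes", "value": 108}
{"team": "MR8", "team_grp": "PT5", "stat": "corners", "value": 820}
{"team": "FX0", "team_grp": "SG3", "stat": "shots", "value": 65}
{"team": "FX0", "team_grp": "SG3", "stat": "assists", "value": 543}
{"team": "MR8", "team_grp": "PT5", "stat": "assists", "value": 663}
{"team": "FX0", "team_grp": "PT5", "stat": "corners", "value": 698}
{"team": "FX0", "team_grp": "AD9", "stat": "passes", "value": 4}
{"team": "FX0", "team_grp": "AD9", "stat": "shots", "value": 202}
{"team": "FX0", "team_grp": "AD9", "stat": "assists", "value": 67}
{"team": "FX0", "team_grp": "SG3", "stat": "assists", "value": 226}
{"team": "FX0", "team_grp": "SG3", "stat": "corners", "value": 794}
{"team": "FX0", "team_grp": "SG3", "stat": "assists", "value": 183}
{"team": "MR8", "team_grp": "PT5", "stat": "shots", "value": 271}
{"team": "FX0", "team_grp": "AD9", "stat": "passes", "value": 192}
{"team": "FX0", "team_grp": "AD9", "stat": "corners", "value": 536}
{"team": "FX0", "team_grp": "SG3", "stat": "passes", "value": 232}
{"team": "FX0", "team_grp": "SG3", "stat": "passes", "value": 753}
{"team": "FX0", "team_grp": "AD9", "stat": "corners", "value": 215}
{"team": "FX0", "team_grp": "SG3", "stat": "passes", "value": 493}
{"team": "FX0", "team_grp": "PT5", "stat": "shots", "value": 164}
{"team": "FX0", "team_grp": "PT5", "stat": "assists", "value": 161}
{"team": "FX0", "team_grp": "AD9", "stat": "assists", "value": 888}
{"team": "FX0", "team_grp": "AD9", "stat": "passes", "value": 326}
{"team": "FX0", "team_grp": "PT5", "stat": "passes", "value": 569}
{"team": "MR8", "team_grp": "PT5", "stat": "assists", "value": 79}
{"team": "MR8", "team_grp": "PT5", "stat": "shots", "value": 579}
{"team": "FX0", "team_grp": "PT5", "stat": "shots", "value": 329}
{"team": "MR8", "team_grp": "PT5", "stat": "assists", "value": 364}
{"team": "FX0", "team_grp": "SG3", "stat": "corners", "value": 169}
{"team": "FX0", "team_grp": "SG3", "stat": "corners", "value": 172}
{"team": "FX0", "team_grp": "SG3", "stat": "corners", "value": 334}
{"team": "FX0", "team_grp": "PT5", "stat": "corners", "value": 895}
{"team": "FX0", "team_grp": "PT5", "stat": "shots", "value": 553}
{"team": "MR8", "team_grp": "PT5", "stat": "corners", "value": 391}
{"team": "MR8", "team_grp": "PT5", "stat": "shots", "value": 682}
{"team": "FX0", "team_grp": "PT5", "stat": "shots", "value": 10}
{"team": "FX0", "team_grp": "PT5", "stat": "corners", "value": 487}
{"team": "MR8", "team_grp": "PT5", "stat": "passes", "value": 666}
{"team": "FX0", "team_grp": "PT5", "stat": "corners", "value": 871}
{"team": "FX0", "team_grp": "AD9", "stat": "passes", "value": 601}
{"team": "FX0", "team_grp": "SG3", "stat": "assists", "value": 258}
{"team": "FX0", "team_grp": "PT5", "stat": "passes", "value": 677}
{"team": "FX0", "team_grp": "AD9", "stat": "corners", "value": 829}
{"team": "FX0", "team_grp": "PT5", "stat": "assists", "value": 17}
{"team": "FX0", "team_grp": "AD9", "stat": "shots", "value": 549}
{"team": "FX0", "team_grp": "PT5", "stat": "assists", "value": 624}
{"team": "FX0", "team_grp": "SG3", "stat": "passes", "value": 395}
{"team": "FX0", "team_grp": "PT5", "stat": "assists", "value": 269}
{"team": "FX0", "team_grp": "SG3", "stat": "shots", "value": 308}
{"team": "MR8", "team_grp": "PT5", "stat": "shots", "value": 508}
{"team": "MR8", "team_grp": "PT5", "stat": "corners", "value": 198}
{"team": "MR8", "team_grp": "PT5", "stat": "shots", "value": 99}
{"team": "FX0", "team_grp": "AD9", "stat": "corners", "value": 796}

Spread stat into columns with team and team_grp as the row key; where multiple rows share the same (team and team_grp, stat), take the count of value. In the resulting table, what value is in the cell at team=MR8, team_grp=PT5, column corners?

Rows with team=MR8, team_grp=PT5 and stat=corners: value values are 917, 697, 820, 391, 198.
5 rows match — count = 5.

5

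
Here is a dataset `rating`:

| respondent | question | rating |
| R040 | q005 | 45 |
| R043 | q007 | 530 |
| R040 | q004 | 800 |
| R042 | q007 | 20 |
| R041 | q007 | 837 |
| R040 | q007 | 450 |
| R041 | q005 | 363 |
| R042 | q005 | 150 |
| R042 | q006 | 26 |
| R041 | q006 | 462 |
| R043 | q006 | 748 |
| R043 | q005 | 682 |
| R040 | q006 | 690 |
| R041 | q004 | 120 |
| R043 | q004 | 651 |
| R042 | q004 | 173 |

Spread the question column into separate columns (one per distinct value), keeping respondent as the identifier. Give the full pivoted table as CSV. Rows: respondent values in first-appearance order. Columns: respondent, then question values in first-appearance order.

Columns: respondent plus the 4 distinct question values (q005, q007, q004, q006).
For example, row R040 column q005 takes rating=45 from the long row (R040, q005).

respondent,q005,q007,q004,q006
R040,45,450,800,690
R043,682,530,651,748
R042,150,20,173,26
R041,363,837,120,462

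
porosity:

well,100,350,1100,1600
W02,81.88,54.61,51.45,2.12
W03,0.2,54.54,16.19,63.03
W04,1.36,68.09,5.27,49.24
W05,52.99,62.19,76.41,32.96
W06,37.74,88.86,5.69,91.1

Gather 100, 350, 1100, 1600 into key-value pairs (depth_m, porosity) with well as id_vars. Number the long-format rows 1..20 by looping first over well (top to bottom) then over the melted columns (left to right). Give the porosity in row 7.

20 rows total (5 × 4). Row 7: index ⌊(7-1)/4⌋ = 1 into well → W03; (7-1) mod 4 = 2 into the melted columns → 1100.
So row 7 is (W03, 1100, 16.19); porosity = 16.19.

16.19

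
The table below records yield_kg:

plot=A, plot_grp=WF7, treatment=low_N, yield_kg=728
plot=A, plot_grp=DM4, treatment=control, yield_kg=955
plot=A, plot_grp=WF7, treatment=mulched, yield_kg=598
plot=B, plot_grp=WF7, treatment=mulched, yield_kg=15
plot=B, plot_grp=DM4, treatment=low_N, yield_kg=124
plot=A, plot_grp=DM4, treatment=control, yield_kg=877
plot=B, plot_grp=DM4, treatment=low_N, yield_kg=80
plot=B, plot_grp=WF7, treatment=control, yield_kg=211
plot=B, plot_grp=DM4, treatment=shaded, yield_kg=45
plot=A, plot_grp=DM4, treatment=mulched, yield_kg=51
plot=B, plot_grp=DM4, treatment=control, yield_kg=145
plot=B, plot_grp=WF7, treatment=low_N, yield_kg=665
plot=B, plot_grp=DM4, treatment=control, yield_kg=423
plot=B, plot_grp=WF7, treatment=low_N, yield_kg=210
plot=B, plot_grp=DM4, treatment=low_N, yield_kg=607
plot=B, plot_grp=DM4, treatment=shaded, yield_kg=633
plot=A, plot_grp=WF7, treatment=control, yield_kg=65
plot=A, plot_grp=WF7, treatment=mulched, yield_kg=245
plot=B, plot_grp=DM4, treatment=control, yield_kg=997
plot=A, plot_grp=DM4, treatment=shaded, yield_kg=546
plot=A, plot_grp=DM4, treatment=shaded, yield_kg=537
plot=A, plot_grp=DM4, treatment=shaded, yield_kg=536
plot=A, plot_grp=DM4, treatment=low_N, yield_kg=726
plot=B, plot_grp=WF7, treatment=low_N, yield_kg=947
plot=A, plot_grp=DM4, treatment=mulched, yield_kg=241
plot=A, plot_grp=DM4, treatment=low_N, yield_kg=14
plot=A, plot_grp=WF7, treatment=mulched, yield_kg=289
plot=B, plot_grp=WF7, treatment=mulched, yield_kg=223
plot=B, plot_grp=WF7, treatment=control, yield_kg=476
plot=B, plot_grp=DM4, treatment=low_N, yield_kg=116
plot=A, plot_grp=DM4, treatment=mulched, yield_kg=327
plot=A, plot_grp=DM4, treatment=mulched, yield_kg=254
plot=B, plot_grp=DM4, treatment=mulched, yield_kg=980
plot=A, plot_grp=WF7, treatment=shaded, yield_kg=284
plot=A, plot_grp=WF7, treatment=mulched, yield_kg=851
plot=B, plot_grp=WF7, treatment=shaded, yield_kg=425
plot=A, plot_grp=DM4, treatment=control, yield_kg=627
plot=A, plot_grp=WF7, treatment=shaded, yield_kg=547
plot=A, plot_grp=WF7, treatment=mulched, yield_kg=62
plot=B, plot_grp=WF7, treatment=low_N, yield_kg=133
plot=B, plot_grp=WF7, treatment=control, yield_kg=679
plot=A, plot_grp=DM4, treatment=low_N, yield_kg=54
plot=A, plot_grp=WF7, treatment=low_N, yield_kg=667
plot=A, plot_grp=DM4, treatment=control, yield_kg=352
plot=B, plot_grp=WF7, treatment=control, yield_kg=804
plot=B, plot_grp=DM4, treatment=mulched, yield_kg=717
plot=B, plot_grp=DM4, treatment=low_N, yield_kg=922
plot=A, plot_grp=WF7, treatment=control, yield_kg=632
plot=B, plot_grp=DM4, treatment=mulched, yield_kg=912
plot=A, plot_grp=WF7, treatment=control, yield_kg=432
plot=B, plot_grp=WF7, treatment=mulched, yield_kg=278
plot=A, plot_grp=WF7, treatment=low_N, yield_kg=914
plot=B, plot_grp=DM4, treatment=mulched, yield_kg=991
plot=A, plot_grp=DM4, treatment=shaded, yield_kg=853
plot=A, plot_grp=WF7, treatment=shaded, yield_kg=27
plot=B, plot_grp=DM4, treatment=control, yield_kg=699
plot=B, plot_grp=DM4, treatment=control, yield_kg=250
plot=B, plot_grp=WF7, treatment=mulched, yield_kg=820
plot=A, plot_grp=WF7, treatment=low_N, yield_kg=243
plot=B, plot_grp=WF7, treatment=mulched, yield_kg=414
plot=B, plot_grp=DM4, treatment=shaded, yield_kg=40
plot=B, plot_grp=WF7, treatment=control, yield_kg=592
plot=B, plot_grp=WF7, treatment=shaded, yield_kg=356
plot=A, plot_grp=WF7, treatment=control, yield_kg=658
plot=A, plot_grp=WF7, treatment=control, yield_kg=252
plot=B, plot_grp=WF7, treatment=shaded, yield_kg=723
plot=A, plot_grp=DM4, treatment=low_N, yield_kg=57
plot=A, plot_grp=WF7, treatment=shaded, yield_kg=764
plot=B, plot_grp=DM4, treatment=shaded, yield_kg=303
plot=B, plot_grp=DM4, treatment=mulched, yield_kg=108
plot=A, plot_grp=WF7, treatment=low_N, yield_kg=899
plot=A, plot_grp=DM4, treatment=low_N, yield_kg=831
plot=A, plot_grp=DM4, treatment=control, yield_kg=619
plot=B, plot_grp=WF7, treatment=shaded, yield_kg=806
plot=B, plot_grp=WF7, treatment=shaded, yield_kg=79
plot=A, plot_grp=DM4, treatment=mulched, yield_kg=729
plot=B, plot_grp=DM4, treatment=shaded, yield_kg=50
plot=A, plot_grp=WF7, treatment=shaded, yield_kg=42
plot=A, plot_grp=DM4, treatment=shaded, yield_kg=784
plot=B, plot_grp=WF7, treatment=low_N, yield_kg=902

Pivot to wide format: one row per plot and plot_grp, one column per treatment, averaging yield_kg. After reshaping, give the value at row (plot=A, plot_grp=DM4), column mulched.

320.40

Rows with plot=A, plot_grp=DM4 and treatment=mulched: yield_kg values are 51, 241, 327, 254, 729.
(51 + 241 + 327 + 254 + 729) / 5 = 320.40.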